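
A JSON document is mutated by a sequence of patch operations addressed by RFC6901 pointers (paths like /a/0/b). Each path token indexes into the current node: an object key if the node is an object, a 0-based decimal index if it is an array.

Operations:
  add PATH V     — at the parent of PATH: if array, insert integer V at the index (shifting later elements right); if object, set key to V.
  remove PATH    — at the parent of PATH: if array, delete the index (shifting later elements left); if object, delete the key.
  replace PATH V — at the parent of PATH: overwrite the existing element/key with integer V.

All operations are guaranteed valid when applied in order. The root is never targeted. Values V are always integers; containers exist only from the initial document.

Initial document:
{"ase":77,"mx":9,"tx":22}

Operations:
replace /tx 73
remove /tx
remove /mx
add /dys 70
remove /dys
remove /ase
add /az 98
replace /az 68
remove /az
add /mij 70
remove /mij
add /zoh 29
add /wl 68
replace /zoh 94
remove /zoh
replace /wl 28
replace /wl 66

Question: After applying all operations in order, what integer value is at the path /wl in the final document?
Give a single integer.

Answer: 66

Derivation:
After op 1 (replace /tx 73): {"ase":77,"mx":9,"tx":73}
After op 2 (remove /tx): {"ase":77,"mx":9}
After op 3 (remove /mx): {"ase":77}
After op 4 (add /dys 70): {"ase":77,"dys":70}
After op 5 (remove /dys): {"ase":77}
After op 6 (remove /ase): {}
After op 7 (add /az 98): {"az":98}
After op 8 (replace /az 68): {"az":68}
After op 9 (remove /az): {}
After op 10 (add /mij 70): {"mij":70}
After op 11 (remove /mij): {}
After op 12 (add /zoh 29): {"zoh":29}
After op 13 (add /wl 68): {"wl":68,"zoh":29}
After op 14 (replace /zoh 94): {"wl":68,"zoh":94}
After op 15 (remove /zoh): {"wl":68}
After op 16 (replace /wl 28): {"wl":28}
After op 17 (replace /wl 66): {"wl":66}
Value at /wl: 66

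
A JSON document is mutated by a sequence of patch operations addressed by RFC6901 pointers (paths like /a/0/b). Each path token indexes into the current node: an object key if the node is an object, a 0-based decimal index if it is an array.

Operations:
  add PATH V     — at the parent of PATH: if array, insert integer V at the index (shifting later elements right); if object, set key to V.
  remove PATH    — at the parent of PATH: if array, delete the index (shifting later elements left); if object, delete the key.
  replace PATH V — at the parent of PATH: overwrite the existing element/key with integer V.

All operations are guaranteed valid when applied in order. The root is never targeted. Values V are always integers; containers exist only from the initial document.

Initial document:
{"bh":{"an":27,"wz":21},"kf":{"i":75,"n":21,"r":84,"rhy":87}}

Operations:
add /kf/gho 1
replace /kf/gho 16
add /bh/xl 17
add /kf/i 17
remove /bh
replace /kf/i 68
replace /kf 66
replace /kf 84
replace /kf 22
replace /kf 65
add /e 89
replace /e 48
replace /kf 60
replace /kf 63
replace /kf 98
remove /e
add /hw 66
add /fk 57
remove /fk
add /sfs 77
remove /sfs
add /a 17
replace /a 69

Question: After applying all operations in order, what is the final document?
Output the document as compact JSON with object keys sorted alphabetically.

Answer: {"a":69,"hw":66,"kf":98}

Derivation:
After op 1 (add /kf/gho 1): {"bh":{"an":27,"wz":21},"kf":{"gho":1,"i":75,"n":21,"r":84,"rhy":87}}
After op 2 (replace /kf/gho 16): {"bh":{"an":27,"wz":21},"kf":{"gho":16,"i":75,"n":21,"r":84,"rhy":87}}
After op 3 (add /bh/xl 17): {"bh":{"an":27,"wz":21,"xl":17},"kf":{"gho":16,"i":75,"n":21,"r":84,"rhy":87}}
After op 4 (add /kf/i 17): {"bh":{"an":27,"wz":21,"xl":17},"kf":{"gho":16,"i":17,"n":21,"r":84,"rhy":87}}
After op 5 (remove /bh): {"kf":{"gho":16,"i":17,"n":21,"r":84,"rhy":87}}
After op 6 (replace /kf/i 68): {"kf":{"gho":16,"i":68,"n":21,"r":84,"rhy":87}}
After op 7 (replace /kf 66): {"kf":66}
After op 8 (replace /kf 84): {"kf":84}
After op 9 (replace /kf 22): {"kf":22}
After op 10 (replace /kf 65): {"kf":65}
After op 11 (add /e 89): {"e":89,"kf":65}
After op 12 (replace /e 48): {"e":48,"kf":65}
After op 13 (replace /kf 60): {"e":48,"kf":60}
After op 14 (replace /kf 63): {"e":48,"kf":63}
After op 15 (replace /kf 98): {"e":48,"kf":98}
After op 16 (remove /e): {"kf":98}
After op 17 (add /hw 66): {"hw":66,"kf":98}
After op 18 (add /fk 57): {"fk":57,"hw":66,"kf":98}
After op 19 (remove /fk): {"hw":66,"kf":98}
After op 20 (add /sfs 77): {"hw":66,"kf":98,"sfs":77}
After op 21 (remove /sfs): {"hw":66,"kf":98}
After op 22 (add /a 17): {"a":17,"hw":66,"kf":98}
After op 23 (replace /a 69): {"a":69,"hw":66,"kf":98}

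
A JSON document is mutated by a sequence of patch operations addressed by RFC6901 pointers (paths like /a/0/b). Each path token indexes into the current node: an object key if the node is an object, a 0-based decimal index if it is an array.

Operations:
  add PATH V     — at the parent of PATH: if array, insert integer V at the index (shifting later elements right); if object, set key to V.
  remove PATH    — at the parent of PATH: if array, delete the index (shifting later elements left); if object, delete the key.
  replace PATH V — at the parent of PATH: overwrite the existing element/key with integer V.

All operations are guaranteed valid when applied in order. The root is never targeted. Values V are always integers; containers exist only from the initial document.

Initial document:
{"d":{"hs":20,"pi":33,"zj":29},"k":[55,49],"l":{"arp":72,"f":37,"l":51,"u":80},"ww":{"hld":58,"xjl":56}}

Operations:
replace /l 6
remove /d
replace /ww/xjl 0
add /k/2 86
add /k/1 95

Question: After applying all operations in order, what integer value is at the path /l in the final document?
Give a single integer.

After op 1 (replace /l 6): {"d":{"hs":20,"pi":33,"zj":29},"k":[55,49],"l":6,"ww":{"hld":58,"xjl":56}}
After op 2 (remove /d): {"k":[55,49],"l":6,"ww":{"hld":58,"xjl":56}}
After op 3 (replace /ww/xjl 0): {"k":[55,49],"l":6,"ww":{"hld":58,"xjl":0}}
After op 4 (add /k/2 86): {"k":[55,49,86],"l":6,"ww":{"hld":58,"xjl":0}}
After op 5 (add /k/1 95): {"k":[55,95,49,86],"l":6,"ww":{"hld":58,"xjl":0}}
Value at /l: 6

Answer: 6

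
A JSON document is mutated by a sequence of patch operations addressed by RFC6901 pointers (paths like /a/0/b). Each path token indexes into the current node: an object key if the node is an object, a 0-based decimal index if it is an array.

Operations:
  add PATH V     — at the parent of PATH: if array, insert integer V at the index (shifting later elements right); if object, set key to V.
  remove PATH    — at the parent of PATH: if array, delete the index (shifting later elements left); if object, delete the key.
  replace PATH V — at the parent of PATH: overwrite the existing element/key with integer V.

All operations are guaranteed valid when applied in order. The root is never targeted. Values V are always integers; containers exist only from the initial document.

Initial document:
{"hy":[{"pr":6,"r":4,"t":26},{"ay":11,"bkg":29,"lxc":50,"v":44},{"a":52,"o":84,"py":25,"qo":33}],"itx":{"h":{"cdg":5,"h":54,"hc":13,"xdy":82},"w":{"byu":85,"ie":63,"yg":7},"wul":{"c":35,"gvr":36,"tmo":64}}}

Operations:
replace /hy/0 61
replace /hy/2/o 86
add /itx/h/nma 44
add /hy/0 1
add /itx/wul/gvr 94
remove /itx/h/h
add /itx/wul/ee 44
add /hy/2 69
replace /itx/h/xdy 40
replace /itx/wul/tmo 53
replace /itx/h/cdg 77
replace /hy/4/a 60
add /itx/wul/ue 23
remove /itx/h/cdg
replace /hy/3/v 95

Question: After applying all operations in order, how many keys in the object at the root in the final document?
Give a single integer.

After op 1 (replace /hy/0 61): {"hy":[61,{"ay":11,"bkg":29,"lxc":50,"v":44},{"a":52,"o":84,"py":25,"qo":33}],"itx":{"h":{"cdg":5,"h":54,"hc":13,"xdy":82},"w":{"byu":85,"ie":63,"yg":7},"wul":{"c":35,"gvr":36,"tmo":64}}}
After op 2 (replace /hy/2/o 86): {"hy":[61,{"ay":11,"bkg":29,"lxc":50,"v":44},{"a":52,"o":86,"py":25,"qo":33}],"itx":{"h":{"cdg":5,"h":54,"hc":13,"xdy":82},"w":{"byu":85,"ie":63,"yg":7},"wul":{"c":35,"gvr":36,"tmo":64}}}
After op 3 (add /itx/h/nma 44): {"hy":[61,{"ay":11,"bkg":29,"lxc":50,"v":44},{"a":52,"o":86,"py":25,"qo":33}],"itx":{"h":{"cdg":5,"h":54,"hc":13,"nma":44,"xdy":82},"w":{"byu":85,"ie":63,"yg":7},"wul":{"c":35,"gvr":36,"tmo":64}}}
After op 4 (add /hy/0 1): {"hy":[1,61,{"ay":11,"bkg":29,"lxc":50,"v":44},{"a":52,"o":86,"py":25,"qo":33}],"itx":{"h":{"cdg":5,"h":54,"hc":13,"nma":44,"xdy":82},"w":{"byu":85,"ie":63,"yg":7},"wul":{"c":35,"gvr":36,"tmo":64}}}
After op 5 (add /itx/wul/gvr 94): {"hy":[1,61,{"ay":11,"bkg":29,"lxc":50,"v":44},{"a":52,"o":86,"py":25,"qo":33}],"itx":{"h":{"cdg":5,"h":54,"hc":13,"nma":44,"xdy":82},"w":{"byu":85,"ie":63,"yg":7},"wul":{"c":35,"gvr":94,"tmo":64}}}
After op 6 (remove /itx/h/h): {"hy":[1,61,{"ay":11,"bkg":29,"lxc":50,"v":44},{"a":52,"o":86,"py":25,"qo":33}],"itx":{"h":{"cdg":5,"hc":13,"nma":44,"xdy":82},"w":{"byu":85,"ie":63,"yg":7},"wul":{"c":35,"gvr":94,"tmo":64}}}
After op 7 (add /itx/wul/ee 44): {"hy":[1,61,{"ay":11,"bkg":29,"lxc":50,"v":44},{"a":52,"o":86,"py":25,"qo":33}],"itx":{"h":{"cdg":5,"hc":13,"nma":44,"xdy":82},"w":{"byu":85,"ie":63,"yg":7},"wul":{"c":35,"ee":44,"gvr":94,"tmo":64}}}
After op 8 (add /hy/2 69): {"hy":[1,61,69,{"ay":11,"bkg":29,"lxc":50,"v":44},{"a":52,"o":86,"py":25,"qo":33}],"itx":{"h":{"cdg":5,"hc":13,"nma":44,"xdy":82},"w":{"byu":85,"ie":63,"yg":7},"wul":{"c":35,"ee":44,"gvr":94,"tmo":64}}}
After op 9 (replace /itx/h/xdy 40): {"hy":[1,61,69,{"ay":11,"bkg":29,"lxc":50,"v":44},{"a":52,"o":86,"py":25,"qo":33}],"itx":{"h":{"cdg":5,"hc":13,"nma":44,"xdy":40},"w":{"byu":85,"ie":63,"yg":7},"wul":{"c":35,"ee":44,"gvr":94,"tmo":64}}}
After op 10 (replace /itx/wul/tmo 53): {"hy":[1,61,69,{"ay":11,"bkg":29,"lxc":50,"v":44},{"a":52,"o":86,"py":25,"qo":33}],"itx":{"h":{"cdg":5,"hc":13,"nma":44,"xdy":40},"w":{"byu":85,"ie":63,"yg":7},"wul":{"c":35,"ee":44,"gvr":94,"tmo":53}}}
After op 11 (replace /itx/h/cdg 77): {"hy":[1,61,69,{"ay":11,"bkg":29,"lxc":50,"v":44},{"a":52,"o":86,"py":25,"qo":33}],"itx":{"h":{"cdg":77,"hc":13,"nma":44,"xdy":40},"w":{"byu":85,"ie":63,"yg":7},"wul":{"c":35,"ee":44,"gvr":94,"tmo":53}}}
After op 12 (replace /hy/4/a 60): {"hy":[1,61,69,{"ay":11,"bkg":29,"lxc":50,"v":44},{"a":60,"o":86,"py":25,"qo":33}],"itx":{"h":{"cdg":77,"hc":13,"nma":44,"xdy":40},"w":{"byu":85,"ie":63,"yg":7},"wul":{"c":35,"ee":44,"gvr":94,"tmo":53}}}
After op 13 (add /itx/wul/ue 23): {"hy":[1,61,69,{"ay":11,"bkg":29,"lxc":50,"v":44},{"a":60,"o":86,"py":25,"qo":33}],"itx":{"h":{"cdg":77,"hc":13,"nma":44,"xdy":40},"w":{"byu":85,"ie":63,"yg":7},"wul":{"c":35,"ee":44,"gvr":94,"tmo":53,"ue":23}}}
After op 14 (remove /itx/h/cdg): {"hy":[1,61,69,{"ay":11,"bkg":29,"lxc":50,"v":44},{"a":60,"o":86,"py":25,"qo":33}],"itx":{"h":{"hc":13,"nma":44,"xdy":40},"w":{"byu":85,"ie":63,"yg":7},"wul":{"c":35,"ee":44,"gvr":94,"tmo":53,"ue":23}}}
After op 15 (replace /hy/3/v 95): {"hy":[1,61,69,{"ay":11,"bkg":29,"lxc":50,"v":95},{"a":60,"o":86,"py":25,"qo":33}],"itx":{"h":{"hc":13,"nma":44,"xdy":40},"w":{"byu":85,"ie":63,"yg":7},"wul":{"c":35,"ee":44,"gvr":94,"tmo":53,"ue":23}}}
Size at the root: 2

Answer: 2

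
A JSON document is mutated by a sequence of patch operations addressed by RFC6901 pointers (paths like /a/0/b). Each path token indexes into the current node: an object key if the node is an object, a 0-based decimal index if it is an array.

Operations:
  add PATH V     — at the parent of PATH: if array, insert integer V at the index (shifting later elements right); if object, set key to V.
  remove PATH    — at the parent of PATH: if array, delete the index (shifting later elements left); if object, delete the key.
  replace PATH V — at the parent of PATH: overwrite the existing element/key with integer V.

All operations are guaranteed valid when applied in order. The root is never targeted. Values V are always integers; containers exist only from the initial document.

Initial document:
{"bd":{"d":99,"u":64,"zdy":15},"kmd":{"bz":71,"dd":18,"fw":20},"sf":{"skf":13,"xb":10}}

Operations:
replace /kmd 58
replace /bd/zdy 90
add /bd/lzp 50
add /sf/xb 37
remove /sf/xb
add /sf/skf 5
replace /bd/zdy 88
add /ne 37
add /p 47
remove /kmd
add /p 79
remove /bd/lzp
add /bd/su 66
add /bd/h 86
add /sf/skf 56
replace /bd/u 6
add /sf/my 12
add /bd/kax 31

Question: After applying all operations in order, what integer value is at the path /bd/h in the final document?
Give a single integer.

Answer: 86

Derivation:
After op 1 (replace /kmd 58): {"bd":{"d":99,"u":64,"zdy":15},"kmd":58,"sf":{"skf":13,"xb":10}}
After op 2 (replace /bd/zdy 90): {"bd":{"d":99,"u":64,"zdy":90},"kmd":58,"sf":{"skf":13,"xb":10}}
After op 3 (add /bd/lzp 50): {"bd":{"d":99,"lzp":50,"u":64,"zdy":90},"kmd":58,"sf":{"skf":13,"xb":10}}
After op 4 (add /sf/xb 37): {"bd":{"d":99,"lzp":50,"u":64,"zdy":90},"kmd":58,"sf":{"skf":13,"xb":37}}
After op 5 (remove /sf/xb): {"bd":{"d":99,"lzp":50,"u":64,"zdy":90},"kmd":58,"sf":{"skf":13}}
After op 6 (add /sf/skf 5): {"bd":{"d":99,"lzp":50,"u":64,"zdy":90},"kmd":58,"sf":{"skf":5}}
After op 7 (replace /bd/zdy 88): {"bd":{"d":99,"lzp":50,"u":64,"zdy":88},"kmd":58,"sf":{"skf":5}}
After op 8 (add /ne 37): {"bd":{"d":99,"lzp":50,"u":64,"zdy":88},"kmd":58,"ne":37,"sf":{"skf":5}}
After op 9 (add /p 47): {"bd":{"d":99,"lzp":50,"u":64,"zdy":88},"kmd":58,"ne":37,"p":47,"sf":{"skf":5}}
After op 10 (remove /kmd): {"bd":{"d":99,"lzp":50,"u":64,"zdy":88},"ne":37,"p":47,"sf":{"skf":5}}
After op 11 (add /p 79): {"bd":{"d":99,"lzp":50,"u":64,"zdy":88},"ne":37,"p":79,"sf":{"skf":5}}
After op 12 (remove /bd/lzp): {"bd":{"d":99,"u":64,"zdy":88},"ne":37,"p":79,"sf":{"skf":5}}
After op 13 (add /bd/su 66): {"bd":{"d":99,"su":66,"u":64,"zdy":88},"ne":37,"p":79,"sf":{"skf":5}}
After op 14 (add /bd/h 86): {"bd":{"d":99,"h":86,"su":66,"u":64,"zdy":88},"ne":37,"p":79,"sf":{"skf":5}}
After op 15 (add /sf/skf 56): {"bd":{"d":99,"h":86,"su":66,"u":64,"zdy":88},"ne":37,"p":79,"sf":{"skf":56}}
After op 16 (replace /bd/u 6): {"bd":{"d":99,"h":86,"su":66,"u":6,"zdy":88},"ne":37,"p":79,"sf":{"skf":56}}
After op 17 (add /sf/my 12): {"bd":{"d":99,"h":86,"su":66,"u":6,"zdy":88},"ne":37,"p":79,"sf":{"my":12,"skf":56}}
After op 18 (add /bd/kax 31): {"bd":{"d":99,"h":86,"kax":31,"su":66,"u":6,"zdy":88},"ne":37,"p":79,"sf":{"my":12,"skf":56}}
Value at /bd/h: 86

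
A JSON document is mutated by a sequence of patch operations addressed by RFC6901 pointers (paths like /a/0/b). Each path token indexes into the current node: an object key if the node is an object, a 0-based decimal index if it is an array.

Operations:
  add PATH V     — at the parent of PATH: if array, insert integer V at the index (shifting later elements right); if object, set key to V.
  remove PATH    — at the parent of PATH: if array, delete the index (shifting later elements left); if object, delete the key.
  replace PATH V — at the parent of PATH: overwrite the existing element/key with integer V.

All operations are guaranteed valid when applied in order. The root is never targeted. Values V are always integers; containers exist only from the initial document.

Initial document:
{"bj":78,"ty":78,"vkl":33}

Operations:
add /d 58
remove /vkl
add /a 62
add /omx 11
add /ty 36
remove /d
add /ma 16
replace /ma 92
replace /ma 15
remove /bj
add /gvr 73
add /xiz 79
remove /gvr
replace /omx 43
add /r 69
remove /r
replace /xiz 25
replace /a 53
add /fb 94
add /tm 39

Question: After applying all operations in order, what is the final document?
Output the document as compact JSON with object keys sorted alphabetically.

After op 1 (add /d 58): {"bj":78,"d":58,"ty":78,"vkl":33}
After op 2 (remove /vkl): {"bj":78,"d":58,"ty":78}
After op 3 (add /a 62): {"a":62,"bj":78,"d":58,"ty":78}
After op 4 (add /omx 11): {"a":62,"bj":78,"d":58,"omx":11,"ty":78}
After op 5 (add /ty 36): {"a":62,"bj":78,"d":58,"omx":11,"ty":36}
After op 6 (remove /d): {"a":62,"bj":78,"omx":11,"ty":36}
After op 7 (add /ma 16): {"a":62,"bj":78,"ma":16,"omx":11,"ty":36}
After op 8 (replace /ma 92): {"a":62,"bj":78,"ma":92,"omx":11,"ty":36}
After op 9 (replace /ma 15): {"a":62,"bj":78,"ma":15,"omx":11,"ty":36}
After op 10 (remove /bj): {"a":62,"ma":15,"omx":11,"ty":36}
After op 11 (add /gvr 73): {"a":62,"gvr":73,"ma":15,"omx":11,"ty":36}
After op 12 (add /xiz 79): {"a":62,"gvr":73,"ma":15,"omx":11,"ty":36,"xiz":79}
After op 13 (remove /gvr): {"a":62,"ma":15,"omx":11,"ty":36,"xiz":79}
After op 14 (replace /omx 43): {"a":62,"ma":15,"omx":43,"ty":36,"xiz":79}
After op 15 (add /r 69): {"a":62,"ma":15,"omx":43,"r":69,"ty":36,"xiz":79}
After op 16 (remove /r): {"a":62,"ma":15,"omx":43,"ty":36,"xiz":79}
After op 17 (replace /xiz 25): {"a":62,"ma":15,"omx":43,"ty":36,"xiz":25}
After op 18 (replace /a 53): {"a":53,"ma":15,"omx":43,"ty":36,"xiz":25}
After op 19 (add /fb 94): {"a":53,"fb":94,"ma":15,"omx":43,"ty":36,"xiz":25}
After op 20 (add /tm 39): {"a":53,"fb":94,"ma":15,"omx":43,"tm":39,"ty":36,"xiz":25}

Answer: {"a":53,"fb":94,"ma":15,"omx":43,"tm":39,"ty":36,"xiz":25}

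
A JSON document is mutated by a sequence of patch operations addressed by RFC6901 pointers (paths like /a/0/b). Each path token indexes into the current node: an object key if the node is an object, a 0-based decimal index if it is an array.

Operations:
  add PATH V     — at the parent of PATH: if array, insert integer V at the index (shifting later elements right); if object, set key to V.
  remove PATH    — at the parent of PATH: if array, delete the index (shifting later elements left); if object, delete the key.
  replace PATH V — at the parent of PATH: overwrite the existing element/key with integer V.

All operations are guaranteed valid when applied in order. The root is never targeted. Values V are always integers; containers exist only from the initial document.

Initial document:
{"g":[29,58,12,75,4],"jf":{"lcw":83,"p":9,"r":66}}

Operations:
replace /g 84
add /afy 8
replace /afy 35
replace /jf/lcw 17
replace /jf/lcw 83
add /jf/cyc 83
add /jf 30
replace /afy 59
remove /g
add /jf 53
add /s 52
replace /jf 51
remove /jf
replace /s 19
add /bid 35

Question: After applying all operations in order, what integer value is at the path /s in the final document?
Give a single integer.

After op 1 (replace /g 84): {"g":84,"jf":{"lcw":83,"p":9,"r":66}}
After op 2 (add /afy 8): {"afy":8,"g":84,"jf":{"lcw":83,"p":9,"r":66}}
After op 3 (replace /afy 35): {"afy":35,"g":84,"jf":{"lcw":83,"p":9,"r":66}}
After op 4 (replace /jf/lcw 17): {"afy":35,"g":84,"jf":{"lcw":17,"p":9,"r":66}}
After op 5 (replace /jf/lcw 83): {"afy":35,"g":84,"jf":{"lcw":83,"p":9,"r":66}}
After op 6 (add /jf/cyc 83): {"afy":35,"g":84,"jf":{"cyc":83,"lcw":83,"p":9,"r":66}}
After op 7 (add /jf 30): {"afy":35,"g":84,"jf":30}
After op 8 (replace /afy 59): {"afy":59,"g":84,"jf":30}
After op 9 (remove /g): {"afy":59,"jf":30}
After op 10 (add /jf 53): {"afy":59,"jf":53}
After op 11 (add /s 52): {"afy":59,"jf":53,"s":52}
After op 12 (replace /jf 51): {"afy":59,"jf":51,"s":52}
After op 13 (remove /jf): {"afy":59,"s":52}
After op 14 (replace /s 19): {"afy":59,"s":19}
After op 15 (add /bid 35): {"afy":59,"bid":35,"s":19}
Value at /s: 19

Answer: 19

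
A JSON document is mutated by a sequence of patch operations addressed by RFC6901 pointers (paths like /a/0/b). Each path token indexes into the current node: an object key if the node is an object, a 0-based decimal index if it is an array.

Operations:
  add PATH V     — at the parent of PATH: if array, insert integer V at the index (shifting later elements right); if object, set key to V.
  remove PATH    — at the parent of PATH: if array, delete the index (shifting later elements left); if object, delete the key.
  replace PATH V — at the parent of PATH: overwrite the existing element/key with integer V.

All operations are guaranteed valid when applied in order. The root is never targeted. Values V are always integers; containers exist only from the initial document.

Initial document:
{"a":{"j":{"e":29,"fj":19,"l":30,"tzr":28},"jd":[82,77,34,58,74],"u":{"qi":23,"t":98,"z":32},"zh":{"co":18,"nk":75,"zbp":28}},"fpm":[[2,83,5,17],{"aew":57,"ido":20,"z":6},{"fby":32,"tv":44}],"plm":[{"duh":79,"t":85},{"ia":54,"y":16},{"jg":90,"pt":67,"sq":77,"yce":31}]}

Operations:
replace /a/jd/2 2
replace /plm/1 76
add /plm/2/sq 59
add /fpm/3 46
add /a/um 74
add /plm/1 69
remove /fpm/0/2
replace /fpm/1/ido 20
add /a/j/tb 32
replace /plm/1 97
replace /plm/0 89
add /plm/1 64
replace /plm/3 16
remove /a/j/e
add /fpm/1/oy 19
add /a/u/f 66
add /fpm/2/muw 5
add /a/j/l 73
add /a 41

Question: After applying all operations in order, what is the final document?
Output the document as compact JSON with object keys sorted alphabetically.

After op 1 (replace /a/jd/2 2): {"a":{"j":{"e":29,"fj":19,"l":30,"tzr":28},"jd":[82,77,2,58,74],"u":{"qi":23,"t":98,"z":32},"zh":{"co":18,"nk":75,"zbp":28}},"fpm":[[2,83,5,17],{"aew":57,"ido":20,"z":6},{"fby":32,"tv":44}],"plm":[{"duh":79,"t":85},{"ia":54,"y":16},{"jg":90,"pt":67,"sq":77,"yce":31}]}
After op 2 (replace /plm/1 76): {"a":{"j":{"e":29,"fj":19,"l":30,"tzr":28},"jd":[82,77,2,58,74],"u":{"qi":23,"t":98,"z":32},"zh":{"co":18,"nk":75,"zbp":28}},"fpm":[[2,83,5,17],{"aew":57,"ido":20,"z":6},{"fby":32,"tv":44}],"plm":[{"duh":79,"t":85},76,{"jg":90,"pt":67,"sq":77,"yce":31}]}
After op 3 (add /plm/2/sq 59): {"a":{"j":{"e":29,"fj":19,"l":30,"tzr":28},"jd":[82,77,2,58,74],"u":{"qi":23,"t":98,"z":32},"zh":{"co":18,"nk":75,"zbp":28}},"fpm":[[2,83,5,17],{"aew":57,"ido":20,"z":6},{"fby":32,"tv":44}],"plm":[{"duh":79,"t":85},76,{"jg":90,"pt":67,"sq":59,"yce":31}]}
After op 4 (add /fpm/3 46): {"a":{"j":{"e":29,"fj":19,"l":30,"tzr":28},"jd":[82,77,2,58,74],"u":{"qi":23,"t":98,"z":32},"zh":{"co":18,"nk":75,"zbp":28}},"fpm":[[2,83,5,17],{"aew":57,"ido":20,"z":6},{"fby":32,"tv":44},46],"plm":[{"duh":79,"t":85},76,{"jg":90,"pt":67,"sq":59,"yce":31}]}
After op 5 (add /a/um 74): {"a":{"j":{"e":29,"fj":19,"l":30,"tzr":28},"jd":[82,77,2,58,74],"u":{"qi":23,"t":98,"z":32},"um":74,"zh":{"co":18,"nk":75,"zbp":28}},"fpm":[[2,83,5,17],{"aew":57,"ido":20,"z":6},{"fby":32,"tv":44},46],"plm":[{"duh":79,"t":85},76,{"jg":90,"pt":67,"sq":59,"yce":31}]}
After op 6 (add /plm/1 69): {"a":{"j":{"e":29,"fj":19,"l":30,"tzr":28},"jd":[82,77,2,58,74],"u":{"qi":23,"t":98,"z":32},"um":74,"zh":{"co":18,"nk":75,"zbp":28}},"fpm":[[2,83,5,17],{"aew":57,"ido":20,"z":6},{"fby":32,"tv":44},46],"plm":[{"duh":79,"t":85},69,76,{"jg":90,"pt":67,"sq":59,"yce":31}]}
After op 7 (remove /fpm/0/2): {"a":{"j":{"e":29,"fj":19,"l":30,"tzr":28},"jd":[82,77,2,58,74],"u":{"qi":23,"t":98,"z":32},"um":74,"zh":{"co":18,"nk":75,"zbp":28}},"fpm":[[2,83,17],{"aew":57,"ido":20,"z":6},{"fby":32,"tv":44},46],"plm":[{"duh":79,"t":85},69,76,{"jg":90,"pt":67,"sq":59,"yce":31}]}
After op 8 (replace /fpm/1/ido 20): {"a":{"j":{"e":29,"fj":19,"l":30,"tzr":28},"jd":[82,77,2,58,74],"u":{"qi":23,"t":98,"z":32},"um":74,"zh":{"co":18,"nk":75,"zbp":28}},"fpm":[[2,83,17],{"aew":57,"ido":20,"z":6},{"fby":32,"tv":44},46],"plm":[{"duh":79,"t":85},69,76,{"jg":90,"pt":67,"sq":59,"yce":31}]}
After op 9 (add /a/j/tb 32): {"a":{"j":{"e":29,"fj":19,"l":30,"tb":32,"tzr":28},"jd":[82,77,2,58,74],"u":{"qi":23,"t":98,"z":32},"um":74,"zh":{"co":18,"nk":75,"zbp":28}},"fpm":[[2,83,17],{"aew":57,"ido":20,"z":6},{"fby":32,"tv":44},46],"plm":[{"duh":79,"t":85},69,76,{"jg":90,"pt":67,"sq":59,"yce":31}]}
After op 10 (replace /plm/1 97): {"a":{"j":{"e":29,"fj":19,"l":30,"tb":32,"tzr":28},"jd":[82,77,2,58,74],"u":{"qi":23,"t":98,"z":32},"um":74,"zh":{"co":18,"nk":75,"zbp":28}},"fpm":[[2,83,17],{"aew":57,"ido":20,"z":6},{"fby":32,"tv":44},46],"plm":[{"duh":79,"t":85},97,76,{"jg":90,"pt":67,"sq":59,"yce":31}]}
After op 11 (replace /plm/0 89): {"a":{"j":{"e":29,"fj":19,"l":30,"tb":32,"tzr":28},"jd":[82,77,2,58,74],"u":{"qi":23,"t":98,"z":32},"um":74,"zh":{"co":18,"nk":75,"zbp":28}},"fpm":[[2,83,17],{"aew":57,"ido":20,"z":6},{"fby":32,"tv":44},46],"plm":[89,97,76,{"jg":90,"pt":67,"sq":59,"yce":31}]}
After op 12 (add /plm/1 64): {"a":{"j":{"e":29,"fj":19,"l":30,"tb":32,"tzr":28},"jd":[82,77,2,58,74],"u":{"qi":23,"t":98,"z":32},"um":74,"zh":{"co":18,"nk":75,"zbp":28}},"fpm":[[2,83,17],{"aew":57,"ido":20,"z":6},{"fby":32,"tv":44},46],"plm":[89,64,97,76,{"jg":90,"pt":67,"sq":59,"yce":31}]}
After op 13 (replace /plm/3 16): {"a":{"j":{"e":29,"fj":19,"l":30,"tb":32,"tzr":28},"jd":[82,77,2,58,74],"u":{"qi":23,"t":98,"z":32},"um":74,"zh":{"co":18,"nk":75,"zbp":28}},"fpm":[[2,83,17],{"aew":57,"ido":20,"z":6},{"fby":32,"tv":44},46],"plm":[89,64,97,16,{"jg":90,"pt":67,"sq":59,"yce":31}]}
After op 14 (remove /a/j/e): {"a":{"j":{"fj":19,"l":30,"tb":32,"tzr":28},"jd":[82,77,2,58,74],"u":{"qi":23,"t":98,"z":32},"um":74,"zh":{"co":18,"nk":75,"zbp":28}},"fpm":[[2,83,17],{"aew":57,"ido":20,"z":6},{"fby":32,"tv":44},46],"plm":[89,64,97,16,{"jg":90,"pt":67,"sq":59,"yce":31}]}
After op 15 (add /fpm/1/oy 19): {"a":{"j":{"fj":19,"l":30,"tb":32,"tzr":28},"jd":[82,77,2,58,74],"u":{"qi":23,"t":98,"z":32},"um":74,"zh":{"co":18,"nk":75,"zbp":28}},"fpm":[[2,83,17],{"aew":57,"ido":20,"oy":19,"z":6},{"fby":32,"tv":44},46],"plm":[89,64,97,16,{"jg":90,"pt":67,"sq":59,"yce":31}]}
After op 16 (add /a/u/f 66): {"a":{"j":{"fj":19,"l":30,"tb":32,"tzr":28},"jd":[82,77,2,58,74],"u":{"f":66,"qi":23,"t":98,"z":32},"um":74,"zh":{"co":18,"nk":75,"zbp":28}},"fpm":[[2,83,17],{"aew":57,"ido":20,"oy":19,"z":6},{"fby":32,"tv":44},46],"plm":[89,64,97,16,{"jg":90,"pt":67,"sq":59,"yce":31}]}
After op 17 (add /fpm/2/muw 5): {"a":{"j":{"fj":19,"l":30,"tb":32,"tzr":28},"jd":[82,77,2,58,74],"u":{"f":66,"qi":23,"t":98,"z":32},"um":74,"zh":{"co":18,"nk":75,"zbp":28}},"fpm":[[2,83,17],{"aew":57,"ido":20,"oy":19,"z":6},{"fby":32,"muw":5,"tv":44},46],"plm":[89,64,97,16,{"jg":90,"pt":67,"sq":59,"yce":31}]}
After op 18 (add /a/j/l 73): {"a":{"j":{"fj":19,"l":73,"tb":32,"tzr":28},"jd":[82,77,2,58,74],"u":{"f":66,"qi":23,"t":98,"z":32},"um":74,"zh":{"co":18,"nk":75,"zbp":28}},"fpm":[[2,83,17],{"aew":57,"ido":20,"oy":19,"z":6},{"fby":32,"muw":5,"tv":44},46],"plm":[89,64,97,16,{"jg":90,"pt":67,"sq":59,"yce":31}]}
After op 19 (add /a 41): {"a":41,"fpm":[[2,83,17],{"aew":57,"ido":20,"oy":19,"z":6},{"fby":32,"muw":5,"tv":44},46],"plm":[89,64,97,16,{"jg":90,"pt":67,"sq":59,"yce":31}]}

Answer: {"a":41,"fpm":[[2,83,17],{"aew":57,"ido":20,"oy":19,"z":6},{"fby":32,"muw":5,"tv":44},46],"plm":[89,64,97,16,{"jg":90,"pt":67,"sq":59,"yce":31}]}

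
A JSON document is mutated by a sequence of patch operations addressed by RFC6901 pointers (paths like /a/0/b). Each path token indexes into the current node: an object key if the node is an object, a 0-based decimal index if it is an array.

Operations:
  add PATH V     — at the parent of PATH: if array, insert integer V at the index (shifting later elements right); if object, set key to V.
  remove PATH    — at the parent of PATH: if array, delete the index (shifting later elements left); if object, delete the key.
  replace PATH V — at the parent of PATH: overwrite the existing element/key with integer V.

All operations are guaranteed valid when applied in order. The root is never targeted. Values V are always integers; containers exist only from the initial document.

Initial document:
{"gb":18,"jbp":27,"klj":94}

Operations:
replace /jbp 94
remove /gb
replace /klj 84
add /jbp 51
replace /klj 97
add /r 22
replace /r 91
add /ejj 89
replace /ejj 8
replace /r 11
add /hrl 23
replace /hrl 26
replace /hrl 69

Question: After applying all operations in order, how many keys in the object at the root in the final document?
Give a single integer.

Answer: 5

Derivation:
After op 1 (replace /jbp 94): {"gb":18,"jbp":94,"klj":94}
After op 2 (remove /gb): {"jbp":94,"klj":94}
After op 3 (replace /klj 84): {"jbp":94,"klj":84}
After op 4 (add /jbp 51): {"jbp":51,"klj":84}
After op 5 (replace /klj 97): {"jbp":51,"klj":97}
After op 6 (add /r 22): {"jbp":51,"klj":97,"r":22}
After op 7 (replace /r 91): {"jbp":51,"klj":97,"r":91}
After op 8 (add /ejj 89): {"ejj":89,"jbp":51,"klj":97,"r":91}
After op 9 (replace /ejj 8): {"ejj":8,"jbp":51,"klj":97,"r":91}
After op 10 (replace /r 11): {"ejj":8,"jbp":51,"klj":97,"r":11}
After op 11 (add /hrl 23): {"ejj":8,"hrl":23,"jbp":51,"klj":97,"r":11}
After op 12 (replace /hrl 26): {"ejj":8,"hrl":26,"jbp":51,"klj":97,"r":11}
After op 13 (replace /hrl 69): {"ejj":8,"hrl":69,"jbp":51,"klj":97,"r":11}
Size at the root: 5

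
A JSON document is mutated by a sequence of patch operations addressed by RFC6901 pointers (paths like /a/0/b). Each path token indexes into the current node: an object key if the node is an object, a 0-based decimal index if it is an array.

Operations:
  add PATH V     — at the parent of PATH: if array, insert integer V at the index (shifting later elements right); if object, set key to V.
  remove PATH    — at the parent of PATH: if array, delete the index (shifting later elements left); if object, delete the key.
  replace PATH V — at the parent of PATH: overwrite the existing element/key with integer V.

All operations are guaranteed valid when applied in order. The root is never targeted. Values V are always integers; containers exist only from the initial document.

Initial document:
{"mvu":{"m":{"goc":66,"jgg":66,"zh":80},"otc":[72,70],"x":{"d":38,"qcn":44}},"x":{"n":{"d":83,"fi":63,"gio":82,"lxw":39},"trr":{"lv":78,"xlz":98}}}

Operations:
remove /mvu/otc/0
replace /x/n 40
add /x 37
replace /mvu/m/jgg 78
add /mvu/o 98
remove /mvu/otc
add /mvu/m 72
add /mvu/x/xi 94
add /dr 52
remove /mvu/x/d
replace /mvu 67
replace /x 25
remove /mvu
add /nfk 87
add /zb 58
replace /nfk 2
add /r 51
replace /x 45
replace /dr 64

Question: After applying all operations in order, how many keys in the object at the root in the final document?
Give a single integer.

Answer: 5

Derivation:
After op 1 (remove /mvu/otc/0): {"mvu":{"m":{"goc":66,"jgg":66,"zh":80},"otc":[70],"x":{"d":38,"qcn":44}},"x":{"n":{"d":83,"fi":63,"gio":82,"lxw":39},"trr":{"lv":78,"xlz":98}}}
After op 2 (replace /x/n 40): {"mvu":{"m":{"goc":66,"jgg":66,"zh":80},"otc":[70],"x":{"d":38,"qcn":44}},"x":{"n":40,"trr":{"lv":78,"xlz":98}}}
After op 3 (add /x 37): {"mvu":{"m":{"goc":66,"jgg":66,"zh":80},"otc":[70],"x":{"d":38,"qcn":44}},"x":37}
After op 4 (replace /mvu/m/jgg 78): {"mvu":{"m":{"goc":66,"jgg":78,"zh":80},"otc":[70],"x":{"d":38,"qcn":44}},"x":37}
After op 5 (add /mvu/o 98): {"mvu":{"m":{"goc":66,"jgg":78,"zh":80},"o":98,"otc":[70],"x":{"d":38,"qcn":44}},"x":37}
After op 6 (remove /mvu/otc): {"mvu":{"m":{"goc":66,"jgg":78,"zh":80},"o":98,"x":{"d":38,"qcn":44}},"x":37}
After op 7 (add /mvu/m 72): {"mvu":{"m":72,"o":98,"x":{"d":38,"qcn":44}},"x":37}
After op 8 (add /mvu/x/xi 94): {"mvu":{"m":72,"o":98,"x":{"d":38,"qcn":44,"xi":94}},"x":37}
After op 9 (add /dr 52): {"dr":52,"mvu":{"m":72,"o":98,"x":{"d":38,"qcn":44,"xi":94}},"x":37}
After op 10 (remove /mvu/x/d): {"dr":52,"mvu":{"m":72,"o":98,"x":{"qcn":44,"xi":94}},"x":37}
After op 11 (replace /mvu 67): {"dr":52,"mvu":67,"x":37}
After op 12 (replace /x 25): {"dr":52,"mvu":67,"x":25}
After op 13 (remove /mvu): {"dr":52,"x":25}
After op 14 (add /nfk 87): {"dr":52,"nfk":87,"x":25}
After op 15 (add /zb 58): {"dr":52,"nfk":87,"x":25,"zb":58}
After op 16 (replace /nfk 2): {"dr":52,"nfk":2,"x":25,"zb":58}
After op 17 (add /r 51): {"dr":52,"nfk":2,"r":51,"x":25,"zb":58}
After op 18 (replace /x 45): {"dr":52,"nfk":2,"r":51,"x":45,"zb":58}
After op 19 (replace /dr 64): {"dr":64,"nfk":2,"r":51,"x":45,"zb":58}
Size at the root: 5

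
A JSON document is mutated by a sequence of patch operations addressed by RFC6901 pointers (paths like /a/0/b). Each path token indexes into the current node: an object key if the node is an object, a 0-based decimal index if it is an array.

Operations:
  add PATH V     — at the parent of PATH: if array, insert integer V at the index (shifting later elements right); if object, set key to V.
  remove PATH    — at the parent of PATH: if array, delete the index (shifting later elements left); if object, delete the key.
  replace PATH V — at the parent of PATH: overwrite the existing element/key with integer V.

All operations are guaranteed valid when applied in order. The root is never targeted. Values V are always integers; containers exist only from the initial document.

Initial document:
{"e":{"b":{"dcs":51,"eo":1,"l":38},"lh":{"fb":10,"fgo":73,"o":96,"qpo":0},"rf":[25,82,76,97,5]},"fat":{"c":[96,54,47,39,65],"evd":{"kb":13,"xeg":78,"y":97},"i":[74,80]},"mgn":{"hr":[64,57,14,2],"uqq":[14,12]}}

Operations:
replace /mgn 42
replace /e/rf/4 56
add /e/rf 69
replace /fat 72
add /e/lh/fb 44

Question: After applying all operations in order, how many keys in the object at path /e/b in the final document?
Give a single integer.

Answer: 3

Derivation:
After op 1 (replace /mgn 42): {"e":{"b":{"dcs":51,"eo":1,"l":38},"lh":{"fb":10,"fgo":73,"o":96,"qpo":0},"rf":[25,82,76,97,5]},"fat":{"c":[96,54,47,39,65],"evd":{"kb":13,"xeg":78,"y":97},"i":[74,80]},"mgn":42}
After op 2 (replace /e/rf/4 56): {"e":{"b":{"dcs":51,"eo":1,"l":38},"lh":{"fb":10,"fgo":73,"o":96,"qpo":0},"rf":[25,82,76,97,56]},"fat":{"c":[96,54,47,39,65],"evd":{"kb":13,"xeg":78,"y":97},"i":[74,80]},"mgn":42}
After op 3 (add /e/rf 69): {"e":{"b":{"dcs":51,"eo":1,"l":38},"lh":{"fb":10,"fgo":73,"o":96,"qpo":0},"rf":69},"fat":{"c":[96,54,47,39,65],"evd":{"kb":13,"xeg":78,"y":97},"i":[74,80]},"mgn":42}
After op 4 (replace /fat 72): {"e":{"b":{"dcs":51,"eo":1,"l":38},"lh":{"fb":10,"fgo":73,"o":96,"qpo":0},"rf":69},"fat":72,"mgn":42}
After op 5 (add /e/lh/fb 44): {"e":{"b":{"dcs":51,"eo":1,"l":38},"lh":{"fb":44,"fgo":73,"o":96,"qpo":0},"rf":69},"fat":72,"mgn":42}
Size at path /e/b: 3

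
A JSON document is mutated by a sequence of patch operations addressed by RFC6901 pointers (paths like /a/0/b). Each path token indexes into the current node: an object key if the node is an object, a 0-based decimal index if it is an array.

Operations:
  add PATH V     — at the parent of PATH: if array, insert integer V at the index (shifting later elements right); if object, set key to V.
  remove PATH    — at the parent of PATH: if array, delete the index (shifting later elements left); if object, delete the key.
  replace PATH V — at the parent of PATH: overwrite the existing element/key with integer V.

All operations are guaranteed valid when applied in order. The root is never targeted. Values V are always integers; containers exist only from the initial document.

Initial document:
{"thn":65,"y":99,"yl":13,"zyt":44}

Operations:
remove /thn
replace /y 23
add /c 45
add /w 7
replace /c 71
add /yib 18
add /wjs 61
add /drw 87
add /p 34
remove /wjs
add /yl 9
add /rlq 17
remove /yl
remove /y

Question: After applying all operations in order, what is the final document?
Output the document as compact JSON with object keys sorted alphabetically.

Answer: {"c":71,"drw":87,"p":34,"rlq":17,"w":7,"yib":18,"zyt":44}

Derivation:
After op 1 (remove /thn): {"y":99,"yl":13,"zyt":44}
After op 2 (replace /y 23): {"y":23,"yl":13,"zyt":44}
After op 3 (add /c 45): {"c":45,"y":23,"yl":13,"zyt":44}
After op 4 (add /w 7): {"c":45,"w":7,"y":23,"yl":13,"zyt":44}
After op 5 (replace /c 71): {"c":71,"w":7,"y":23,"yl":13,"zyt":44}
After op 6 (add /yib 18): {"c":71,"w":7,"y":23,"yib":18,"yl":13,"zyt":44}
After op 7 (add /wjs 61): {"c":71,"w":7,"wjs":61,"y":23,"yib":18,"yl":13,"zyt":44}
After op 8 (add /drw 87): {"c":71,"drw":87,"w":7,"wjs":61,"y":23,"yib":18,"yl":13,"zyt":44}
After op 9 (add /p 34): {"c":71,"drw":87,"p":34,"w":7,"wjs":61,"y":23,"yib":18,"yl":13,"zyt":44}
After op 10 (remove /wjs): {"c":71,"drw":87,"p":34,"w":7,"y":23,"yib":18,"yl":13,"zyt":44}
After op 11 (add /yl 9): {"c":71,"drw":87,"p":34,"w":7,"y":23,"yib":18,"yl":9,"zyt":44}
After op 12 (add /rlq 17): {"c":71,"drw":87,"p":34,"rlq":17,"w":7,"y":23,"yib":18,"yl":9,"zyt":44}
After op 13 (remove /yl): {"c":71,"drw":87,"p":34,"rlq":17,"w":7,"y":23,"yib":18,"zyt":44}
After op 14 (remove /y): {"c":71,"drw":87,"p":34,"rlq":17,"w":7,"yib":18,"zyt":44}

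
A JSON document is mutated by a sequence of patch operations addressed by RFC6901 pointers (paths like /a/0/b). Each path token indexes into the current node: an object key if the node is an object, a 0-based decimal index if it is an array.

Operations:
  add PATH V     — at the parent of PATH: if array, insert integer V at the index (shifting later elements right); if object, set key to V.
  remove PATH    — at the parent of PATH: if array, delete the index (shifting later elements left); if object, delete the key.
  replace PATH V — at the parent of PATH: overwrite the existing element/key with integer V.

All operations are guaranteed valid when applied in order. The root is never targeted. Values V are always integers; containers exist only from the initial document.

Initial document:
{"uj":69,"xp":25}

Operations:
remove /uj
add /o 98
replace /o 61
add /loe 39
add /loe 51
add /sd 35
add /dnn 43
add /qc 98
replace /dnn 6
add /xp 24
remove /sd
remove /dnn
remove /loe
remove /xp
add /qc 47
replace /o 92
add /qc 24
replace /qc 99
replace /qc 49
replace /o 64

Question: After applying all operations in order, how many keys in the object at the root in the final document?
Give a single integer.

After op 1 (remove /uj): {"xp":25}
After op 2 (add /o 98): {"o":98,"xp":25}
After op 3 (replace /o 61): {"o":61,"xp":25}
After op 4 (add /loe 39): {"loe":39,"o":61,"xp":25}
After op 5 (add /loe 51): {"loe":51,"o":61,"xp":25}
After op 6 (add /sd 35): {"loe":51,"o":61,"sd":35,"xp":25}
After op 7 (add /dnn 43): {"dnn":43,"loe":51,"o":61,"sd":35,"xp":25}
After op 8 (add /qc 98): {"dnn":43,"loe":51,"o":61,"qc":98,"sd":35,"xp":25}
After op 9 (replace /dnn 6): {"dnn":6,"loe":51,"o":61,"qc":98,"sd":35,"xp":25}
After op 10 (add /xp 24): {"dnn":6,"loe":51,"o":61,"qc":98,"sd":35,"xp":24}
After op 11 (remove /sd): {"dnn":6,"loe":51,"o":61,"qc":98,"xp":24}
After op 12 (remove /dnn): {"loe":51,"o":61,"qc":98,"xp":24}
After op 13 (remove /loe): {"o":61,"qc":98,"xp":24}
After op 14 (remove /xp): {"o":61,"qc":98}
After op 15 (add /qc 47): {"o":61,"qc":47}
After op 16 (replace /o 92): {"o":92,"qc":47}
After op 17 (add /qc 24): {"o":92,"qc":24}
After op 18 (replace /qc 99): {"o":92,"qc":99}
After op 19 (replace /qc 49): {"o":92,"qc":49}
After op 20 (replace /o 64): {"o":64,"qc":49}
Size at the root: 2

Answer: 2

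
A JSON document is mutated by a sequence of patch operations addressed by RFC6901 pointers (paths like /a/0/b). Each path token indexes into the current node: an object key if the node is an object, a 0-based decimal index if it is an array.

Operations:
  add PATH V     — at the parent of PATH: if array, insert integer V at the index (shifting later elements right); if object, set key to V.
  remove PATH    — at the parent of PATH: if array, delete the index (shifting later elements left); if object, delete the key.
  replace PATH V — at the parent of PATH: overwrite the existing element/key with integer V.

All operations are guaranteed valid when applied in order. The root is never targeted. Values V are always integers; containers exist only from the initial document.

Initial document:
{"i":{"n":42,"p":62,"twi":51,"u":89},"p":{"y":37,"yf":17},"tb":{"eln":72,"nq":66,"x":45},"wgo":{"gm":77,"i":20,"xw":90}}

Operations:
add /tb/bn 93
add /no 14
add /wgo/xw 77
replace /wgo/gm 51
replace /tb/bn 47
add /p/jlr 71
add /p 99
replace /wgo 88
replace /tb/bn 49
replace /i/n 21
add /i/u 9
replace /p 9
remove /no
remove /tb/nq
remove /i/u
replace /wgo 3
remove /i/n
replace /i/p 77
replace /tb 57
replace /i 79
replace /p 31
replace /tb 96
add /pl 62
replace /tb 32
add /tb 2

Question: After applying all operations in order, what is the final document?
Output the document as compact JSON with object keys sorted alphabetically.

Answer: {"i":79,"p":31,"pl":62,"tb":2,"wgo":3}

Derivation:
After op 1 (add /tb/bn 93): {"i":{"n":42,"p":62,"twi":51,"u":89},"p":{"y":37,"yf":17},"tb":{"bn":93,"eln":72,"nq":66,"x":45},"wgo":{"gm":77,"i":20,"xw":90}}
After op 2 (add /no 14): {"i":{"n":42,"p":62,"twi":51,"u":89},"no":14,"p":{"y":37,"yf":17},"tb":{"bn":93,"eln":72,"nq":66,"x":45},"wgo":{"gm":77,"i":20,"xw":90}}
After op 3 (add /wgo/xw 77): {"i":{"n":42,"p":62,"twi":51,"u":89},"no":14,"p":{"y":37,"yf":17},"tb":{"bn":93,"eln":72,"nq":66,"x":45},"wgo":{"gm":77,"i":20,"xw":77}}
After op 4 (replace /wgo/gm 51): {"i":{"n":42,"p":62,"twi":51,"u":89},"no":14,"p":{"y":37,"yf":17},"tb":{"bn":93,"eln":72,"nq":66,"x":45},"wgo":{"gm":51,"i":20,"xw":77}}
After op 5 (replace /tb/bn 47): {"i":{"n":42,"p":62,"twi":51,"u":89},"no":14,"p":{"y":37,"yf":17},"tb":{"bn":47,"eln":72,"nq":66,"x":45},"wgo":{"gm":51,"i":20,"xw":77}}
After op 6 (add /p/jlr 71): {"i":{"n":42,"p":62,"twi":51,"u":89},"no":14,"p":{"jlr":71,"y":37,"yf":17},"tb":{"bn":47,"eln":72,"nq":66,"x":45},"wgo":{"gm":51,"i":20,"xw":77}}
After op 7 (add /p 99): {"i":{"n":42,"p":62,"twi":51,"u":89},"no":14,"p":99,"tb":{"bn":47,"eln":72,"nq":66,"x":45},"wgo":{"gm":51,"i":20,"xw":77}}
After op 8 (replace /wgo 88): {"i":{"n":42,"p":62,"twi":51,"u":89},"no":14,"p":99,"tb":{"bn":47,"eln":72,"nq":66,"x":45},"wgo":88}
After op 9 (replace /tb/bn 49): {"i":{"n":42,"p":62,"twi":51,"u":89},"no":14,"p":99,"tb":{"bn":49,"eln":72,"nq":66,"x":45},"wgo":88}
After op 10 (replace /i/n 21): {"i":{"n":21,"p":62,"twi":51,"u":89},"no":14,"p":99,"tb":{"bn":49,"eln":72,"nq":66,"x":45},"wgo":88}
After op 11 (add /i/u 9): {"i":{"n":21,"p":62,"twi":51,"u":9},"no":14,"p":99,"tb":{"bn":49,"eln":72,"nq":66,"x":45},"wgo":88}
After op 12 (replace /p 9): {"i":{"n":21,"p":62,"twi":51,"u":9},"no":14,"p":9,"tb":{"bn":49,"eln":72,"nq":66,"x":45},"wgo":88}
After op 13 (remove /no): {"i":{"n":21,"p":62,"twi":51,"u":9},"p":9,"tb":{"bn":49,"eln":72,"nq":66,"x":45},"wgo":88}
After op 14 (remove /tb/nq): {"i":{"n":21,"p":62,"twi":51,"u":9},"p":9,"tb":{"bn":49,"eln":72,"x":45},"wgo":88}
After op 15 (remove /i/u): {"i":{"n":21,"p":62,"twi":51},"p":9,"tb":{"bn":49,"eln":72,"x":45},"wgo":88}
After op 16 (replace /wgo 3): {"i":{"n":21,"p":62,"twi":51},"p":9,"tb":{"bn":49,"eln":72,"x":45},"wgo":3}
After op 17 (remove /i/n): {"i":{"p":62,"twi":51},"p":9,"tb":{"bn":49,"eln":72,"x":45},"wgo":3}
After op 18 (replace /i/p 77): {"i":{"p":77,"twi":51},"p":9,"tb":{"bn":49,"eln":72,"x":45},"wgo":3}
After op 19 (replace /tb 57): {"i":{"p":77,"twi":51},"p":9,"tb":57,"wgo":3}
After op 20 (replace /i 79): {"i":79,"p":9,"tb":57,"wgo":3}
After op 21 (replace /p 31): {"i":79,"p":31,"tb":57,"wgo":3}
After op 22 (replace /tb 96): {"i":79,"p":31,"tb":96,"wgo":3}
After op 23 (add /pl 62): {"i":79,"p":31,"pl":62,"tb":96,"wgo":3}
After op 24 (replace /tb 32): {"i":79,"p":31,"pl":62,"tb":32,"wgo":3}
After op 25 (add /tb 2): {"i":79,"p":31,"pl":62,"tb":2,"wgo":3}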